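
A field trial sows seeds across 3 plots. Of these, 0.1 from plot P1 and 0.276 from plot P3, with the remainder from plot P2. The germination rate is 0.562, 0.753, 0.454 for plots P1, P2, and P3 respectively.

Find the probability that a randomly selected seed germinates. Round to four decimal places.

0.6514

P(P2) = 1 − (0.1 + 0.276) = 0.624.
P(G) = P(G|P1)·P(P1) + P(G|P2)·P(P2) + P(G|P3)·P(P3)
      = 0.562·0.1 + 0.753·0.624 + 0.454·0.276
      = 0.0562 + 0.469872 + 0.125304 = 0.651376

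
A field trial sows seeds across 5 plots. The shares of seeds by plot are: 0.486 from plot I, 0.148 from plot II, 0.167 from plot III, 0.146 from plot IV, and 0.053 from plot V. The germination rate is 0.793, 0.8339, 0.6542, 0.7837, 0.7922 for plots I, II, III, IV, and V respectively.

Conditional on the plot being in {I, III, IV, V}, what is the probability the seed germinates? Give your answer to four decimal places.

Let S = {I, III, IV, V}.
P(S) = 0.486 + 0.167 + 0.146 + 0.053 = 0.852.
P(G ∩ S) = 0.793·0.486 + 0.6542·0.167 + 0.7837·0.146 + 0.7922·0.053 = 0.385398 + 0.1092514 + 0.1144202 + 0.0419866 = 0.6510562.
P(G | S) = 0.6510562 / 0.852 = 0.764150…

0.7642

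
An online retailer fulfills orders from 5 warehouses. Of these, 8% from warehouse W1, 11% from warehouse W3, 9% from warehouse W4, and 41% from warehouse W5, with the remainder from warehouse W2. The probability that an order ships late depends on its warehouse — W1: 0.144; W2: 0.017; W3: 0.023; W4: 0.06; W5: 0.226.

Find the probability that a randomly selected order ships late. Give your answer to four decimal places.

P(W2) = 1 − (0.08 + 0.11 + 0.09 + 0.41) = 0.31.
By the law of total probability,
P(L) = P(L|W1)·P(W1) + P(L|W2)·P(W2) + P(L|W3)·P(W3) + P(L|W4)·P(W4) + P(L|W5)·P(W5)
      = 0.144·0.08 + 0.017·0.31 + 0.023·0.11 + 0.06·0.09 + 0.226·0.41
      = 0.01152 + 0.00527 + 0.00253 + 0.0054 + 0.09266 = 0.11738

0.1174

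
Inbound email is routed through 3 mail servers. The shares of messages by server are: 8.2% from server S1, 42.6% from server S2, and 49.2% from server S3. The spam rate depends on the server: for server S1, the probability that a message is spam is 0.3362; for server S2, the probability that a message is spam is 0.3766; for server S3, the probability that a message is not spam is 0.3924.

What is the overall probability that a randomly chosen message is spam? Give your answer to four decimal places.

P(S) ≈ 0.4869

P(S|S3) = 1 − 0.3924 = 0.6076.
P(S) = P(S|S1)·P(S1) + P(S|S2)·P(S2) + P(S|S3)·P(S3)
      = 0.3362·0.082 + 0.3766·0.426 + 0.6076·0.492
      = 0.0275684 + 0.1604316 + 0.2989392 = 0.4869392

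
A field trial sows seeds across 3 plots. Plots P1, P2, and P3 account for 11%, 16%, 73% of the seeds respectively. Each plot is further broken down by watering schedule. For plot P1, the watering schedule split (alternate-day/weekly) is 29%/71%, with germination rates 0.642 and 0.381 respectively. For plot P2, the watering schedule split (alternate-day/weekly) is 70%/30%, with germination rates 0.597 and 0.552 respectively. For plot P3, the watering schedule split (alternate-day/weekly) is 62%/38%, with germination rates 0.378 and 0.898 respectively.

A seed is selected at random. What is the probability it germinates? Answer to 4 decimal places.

P(G|P1) = 0.29·0.642 + 0.71·0.381 = 0.18618 + 0.27051 = 0.45669
P(G|P2) = 0.7·0.597 + 0.3·0.552 = 0.4179 + 0.1656 = 0.5835
P(G|P3) = 0.62·0.378 + 0.38·0.898 = 0.23436 + 0.34124 = 0.5756
Then overall,
P(G) = 0.11·0.45669 + 0.16·0.5835 + 0.73·0.5756
      = 0.0502359 + 0.09336 + 0.420188 = 0.5637839

P(G) ≈ 0.5638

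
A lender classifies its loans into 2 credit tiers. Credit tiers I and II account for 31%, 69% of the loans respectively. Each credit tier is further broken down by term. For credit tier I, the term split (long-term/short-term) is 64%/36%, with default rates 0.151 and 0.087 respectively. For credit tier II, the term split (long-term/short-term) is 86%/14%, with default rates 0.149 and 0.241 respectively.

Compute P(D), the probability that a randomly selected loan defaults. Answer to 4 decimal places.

0.1514

P(D|I) = 0.64·0.151 + 0.36·0.087 = 0.09664 + 0.03132 = 0.12796
P(D|II) = 0.86·0.149 + 0.14·0.241 = 0.12814 + 0.03374 = 0.16188
Then overall,
P(D) = 0.31·0.12796 + 0.69·0.16188
      = 0.0396676 + 0.1116972 = 0.1513648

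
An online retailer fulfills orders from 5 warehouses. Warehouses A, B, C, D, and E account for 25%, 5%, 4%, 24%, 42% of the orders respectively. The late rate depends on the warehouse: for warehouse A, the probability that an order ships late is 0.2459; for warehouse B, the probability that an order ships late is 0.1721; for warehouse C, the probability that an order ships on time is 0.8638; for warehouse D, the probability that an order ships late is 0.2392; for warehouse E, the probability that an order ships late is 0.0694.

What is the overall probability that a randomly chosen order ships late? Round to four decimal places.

0.1621

P(L|C) = 1 − 0.8638 = 0.1362.
P(L) = P(L|A)·P(A) + P(L|B)·P(B) + P(L|C)·P(C) + P(L|D)·P(D) + P(L|E)·P(E)
      = 0.2459·0.25 + 0.1721·0.05 + 0.1362·0.04 + 0.2392·0.24 + 0.0694·0.42
      = 0.061475 + 0.008605 + 0.005448 + 0.057408 + 0.029148 = 0.162084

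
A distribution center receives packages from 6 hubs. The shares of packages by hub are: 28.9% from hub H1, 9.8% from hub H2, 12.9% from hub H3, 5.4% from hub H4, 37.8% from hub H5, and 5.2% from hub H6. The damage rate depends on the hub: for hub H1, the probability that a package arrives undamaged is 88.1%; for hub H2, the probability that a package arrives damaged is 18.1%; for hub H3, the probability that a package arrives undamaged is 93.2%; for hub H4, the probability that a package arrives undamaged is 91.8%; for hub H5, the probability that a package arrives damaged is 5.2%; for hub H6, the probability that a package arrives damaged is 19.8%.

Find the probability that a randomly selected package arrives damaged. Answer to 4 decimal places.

P(D|H1) = 1 − 0.881 = 0.119.
P(D|H3) = 1 − 0.932 = 0.068.
P(D|H4) = 1 − 0.918 = 0.082.
P(D) = P(D|H1)·P(H1) + P(D|H2)·P(H2) + P(D|H3)·P(H3) + P(D|H4)·P(H4) + P(D|H5)·P(H5) + P(D|H6)·P(H6)
      = 0.119·0.289 + 0.181·0.098 + 0.068·0.129 + 0.082·0.054 + 0.052·0.378 + 0.198·0.052
      = 0.034391 + 0.017738 + 0.008772 + 0.004428 + 0.019656 + 0.010296 = 0.095281

P(D) ≈ 0.0953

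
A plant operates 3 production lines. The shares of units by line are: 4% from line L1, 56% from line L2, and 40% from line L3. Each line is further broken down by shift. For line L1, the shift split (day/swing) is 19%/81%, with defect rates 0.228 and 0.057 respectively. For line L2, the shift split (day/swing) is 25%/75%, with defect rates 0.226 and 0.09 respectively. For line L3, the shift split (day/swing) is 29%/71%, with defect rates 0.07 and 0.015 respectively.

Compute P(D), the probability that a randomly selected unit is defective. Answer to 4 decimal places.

P(D|L1) = 0.19·0.228 + 0.81·0.057 = 0.04332 + 0.04617 = 0.08949
P(D|L2) = 0.25·0.226 + 0.75·0.09 = 0.0565 + 0.0675 = 0.124
P(D|L3) = 0.29·0.07 + 0.71·0.015 = 0.0203 + 0.01065 = 0.03095
Then overall,
P(D) = 0.04·0.08949 + 0.56·0.124 + 0.4·0.03095
      = 0.0035796 + 0.06944 + 0.01238 = 0.0853996

0.0854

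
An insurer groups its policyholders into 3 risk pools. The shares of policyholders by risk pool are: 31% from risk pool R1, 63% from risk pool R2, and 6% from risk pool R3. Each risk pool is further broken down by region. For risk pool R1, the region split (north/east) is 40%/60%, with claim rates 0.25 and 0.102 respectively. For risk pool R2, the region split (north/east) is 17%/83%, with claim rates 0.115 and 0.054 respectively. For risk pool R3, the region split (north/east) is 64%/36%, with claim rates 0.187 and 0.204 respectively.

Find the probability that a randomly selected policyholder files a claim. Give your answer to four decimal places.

P(C|R1) = 0.4·0.25 + 0.6·0.102 = 0.1 + 0.0612 = 0.1612
P(C|R2) = 0.17·0.115 + 0.83·0.054 = 0.01955 + 0.04482 = 0.06437
P(C|R3) = 0.64·0.187 + 0.36·0.204 = 0.11968 + 0.07344 = 0.19312
By total probability over the outer partition,
P(C) = 0.31·0.1612 + 0.63·0.06437 + 0.06·0.19312
      = 0.049972 + 0.0405531 + 0.0115872 = 0.1021123

P(C) ≈ 0.1021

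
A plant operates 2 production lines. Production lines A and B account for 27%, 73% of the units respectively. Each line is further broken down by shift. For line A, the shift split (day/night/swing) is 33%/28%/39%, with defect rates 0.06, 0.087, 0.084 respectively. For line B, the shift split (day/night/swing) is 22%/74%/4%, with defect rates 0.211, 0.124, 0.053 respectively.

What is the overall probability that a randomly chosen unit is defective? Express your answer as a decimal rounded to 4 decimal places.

P(D|A) = 0.33·0.06 + 0.28·0.087 + 0.39·0.084 = 0.0198 + 0.02436 + 0.03276 = 0.07692
P(D|B) = 0.22·0.211 + 0.74·0.124 + 0.04·0.053 = 0.04642 + 0.09176 + 0.00212 = 0.1403
By total probability over the outer partition,
P(D) = 0.27·0.07692 + 0.73·0.1403
      = 0.0207684 + 0.102419 = 0.1231874

P(D) ≈ 0.1232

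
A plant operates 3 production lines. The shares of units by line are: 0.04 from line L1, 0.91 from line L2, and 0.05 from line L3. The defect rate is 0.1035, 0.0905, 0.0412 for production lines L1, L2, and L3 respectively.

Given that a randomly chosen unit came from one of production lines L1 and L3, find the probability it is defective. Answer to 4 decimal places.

Let S = {L1, L3}.
P(S) = 0.04 + 0.05 = 0.09.
P(D ∩ S) = 0.1035·0.04 + 0.0412·0.05 = 0.00414 + 0.00206 = 0.0062.
P(D | S) = 0.0062 / 0.09 = 0.068889…

0.0689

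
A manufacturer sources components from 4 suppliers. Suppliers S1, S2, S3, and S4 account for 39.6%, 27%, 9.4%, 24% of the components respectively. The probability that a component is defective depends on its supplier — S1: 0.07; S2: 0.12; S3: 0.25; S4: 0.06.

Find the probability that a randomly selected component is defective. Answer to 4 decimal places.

P(D) = P(D|S1)·P(S1) + P(D|S2)·P(S2) + P(D|S3)·P(S3) + P(D|S4)·P(S4)
      = 0.07·0.396 + 0.12·0.27 + 0.25·0.094 + 0.06·0.24
      = 0.02772 + 0.0324 + 0.0235 + 0.0144 = 0.09802

P(D) ≈ 0.0980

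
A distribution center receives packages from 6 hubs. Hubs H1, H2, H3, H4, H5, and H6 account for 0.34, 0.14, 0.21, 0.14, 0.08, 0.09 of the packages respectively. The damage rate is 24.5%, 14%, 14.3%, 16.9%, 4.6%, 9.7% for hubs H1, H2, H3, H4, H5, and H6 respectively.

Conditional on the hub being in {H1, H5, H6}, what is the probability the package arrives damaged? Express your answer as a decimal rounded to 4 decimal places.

0.1877

Let S = {H1, H5, H6}.
P(S) = 0.34 + 0.08 + 0.09 = 0.51.
P(D ∩ S) = 0.245·0.34 + 0.046·0.08 + 0.097·0.09 = 0.0833 + 0.00368 + 0.00873 = 0.09571.
P(D | S) = 0.09571 / 0.51 = 0.187667…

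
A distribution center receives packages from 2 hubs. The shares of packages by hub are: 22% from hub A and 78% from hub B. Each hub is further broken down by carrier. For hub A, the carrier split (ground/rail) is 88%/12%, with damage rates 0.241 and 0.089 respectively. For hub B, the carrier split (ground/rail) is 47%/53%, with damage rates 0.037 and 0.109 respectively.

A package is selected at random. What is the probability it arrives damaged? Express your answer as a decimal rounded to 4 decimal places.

P(D) ≈ 0.1076

P(D|A) = 0.88·0.241 + 0.12·0.089 = 0.21208 + 0.01068 = 0.22276
P(D|B) = 0.47·0.037 + 0.53·0.109 = 0.01739 + 0.05777 = 0.07516
Then overall,
P(D) = 0.22·0.22276 + 0.78·0.07516
      = 0.0490072 + 0.0586248 = 0.107632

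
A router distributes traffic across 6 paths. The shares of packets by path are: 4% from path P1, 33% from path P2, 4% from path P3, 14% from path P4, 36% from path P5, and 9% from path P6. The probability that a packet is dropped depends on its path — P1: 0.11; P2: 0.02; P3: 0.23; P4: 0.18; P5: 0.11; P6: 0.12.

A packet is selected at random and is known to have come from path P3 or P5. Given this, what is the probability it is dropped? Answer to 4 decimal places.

P(L|S) ≈ 0.1220

Let S = {P3, P5}.
P(S) = 0.04 + 0.36 = 0.4.
P(L ∩ S) = 0.23·0.04 + 0.11·0.36 = 0.0092 + 0.0396 = 0.0488.
P(L | S) = 0.0488 / 0.4 = 0.122000…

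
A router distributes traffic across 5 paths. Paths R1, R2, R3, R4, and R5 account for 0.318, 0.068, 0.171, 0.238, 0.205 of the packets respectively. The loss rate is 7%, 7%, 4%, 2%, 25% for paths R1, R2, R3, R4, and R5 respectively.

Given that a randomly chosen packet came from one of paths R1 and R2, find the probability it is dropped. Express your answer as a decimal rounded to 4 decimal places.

Let S = {R1, R2}.
P(S) = 0.318 + 0.068 = 0.386.
P(L ∩ S) = 0.07·0.318 + 0.07·0.068 = 0.02226 + 0.00476 = 0.02702.
P(L | S) = 0.02702 / 0.386 = 0.070000…

0.0700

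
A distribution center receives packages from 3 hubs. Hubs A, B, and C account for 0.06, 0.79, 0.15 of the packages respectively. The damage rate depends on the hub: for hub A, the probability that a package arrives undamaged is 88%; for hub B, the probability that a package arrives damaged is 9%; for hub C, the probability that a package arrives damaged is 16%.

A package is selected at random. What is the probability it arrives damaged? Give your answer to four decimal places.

P(D|A) = 1 − 0.88 = 0.12.
P(D) = P(D|A)·P(A) + P(D|B)·P(B) + P(D|C)·P(C)
      = 0.12·0.06 + 0.09·0.79 + 0.16·0.15
      = 0.0072 + 0.0711 + 0.024 = 0.1023

P(D) ≈ 0.1023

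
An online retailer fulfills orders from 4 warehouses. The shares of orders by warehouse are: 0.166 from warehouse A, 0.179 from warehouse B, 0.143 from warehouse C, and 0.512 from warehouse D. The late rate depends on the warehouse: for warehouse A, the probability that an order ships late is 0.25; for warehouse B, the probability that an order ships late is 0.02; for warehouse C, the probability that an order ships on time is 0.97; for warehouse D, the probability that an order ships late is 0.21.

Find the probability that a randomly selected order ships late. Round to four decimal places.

P(L|C) = 1 − 0.97 = 0.03.
P(L) = P(L|A)·P(A) + P(L|B)·P(B) + P(L|C)·P(C) + P(L|D)·P(D)
      = 0.25·0.166 + 0.02·0.179 + 0.03·0.143 + 0.21·0.512
      = 0.0415 + 0.00358 + 0.00429 + 0.10752 = 0.15689

P(L) ≈ 0.1569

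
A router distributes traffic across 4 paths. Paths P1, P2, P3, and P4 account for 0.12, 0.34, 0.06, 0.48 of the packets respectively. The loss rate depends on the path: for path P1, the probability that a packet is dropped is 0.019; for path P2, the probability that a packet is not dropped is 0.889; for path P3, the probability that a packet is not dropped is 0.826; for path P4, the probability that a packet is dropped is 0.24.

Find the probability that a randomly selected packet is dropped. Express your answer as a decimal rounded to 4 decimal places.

P(L|P2) = 1 − 0.889 = 0.111.
P(L|P3) = 1 − 0.826 = 0.174.
Summing over the partition,
P(L) = P(L|P1)·P(P1) + P(L|P2)·P(P2) + P(L|P3)·P(P3) + P(L|P4)·P(P4)
      = 0.019·0.12 + 0.111·0.34 + 0.174·0.06 + 0.24·0.48
      = 0.00228 + 0.03774 + 0.01044 + 0.1152 = 0.16566

P(L) ≈ 0.1657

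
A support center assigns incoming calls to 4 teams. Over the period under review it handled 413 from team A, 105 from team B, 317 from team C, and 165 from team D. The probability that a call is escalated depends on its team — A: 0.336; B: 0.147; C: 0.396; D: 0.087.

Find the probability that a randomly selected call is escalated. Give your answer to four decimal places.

Total: 413 + 105 + 317 + 165 = 1000.
P(A) = 413/1000 = 0.413. P(B) = 105/1000 = 0.105. P(C) = 317/1000 = 0.317. P(D) = 165/1000 = 0.165.
Using total probability over the partition,
P(E) = P(E|A)·P(A) + P(E|B)·P(B) + P(E|C)·P(C) + P(E|D)·P(D)
      = 0.336·0.413 + 0.147·0.105 + 0.396·0.317 + 0.087·0.165
      = 0.138768 + 0.015435 + 0.125532 + 0.014355 = 0.29409

P(E) ≈ 0.2941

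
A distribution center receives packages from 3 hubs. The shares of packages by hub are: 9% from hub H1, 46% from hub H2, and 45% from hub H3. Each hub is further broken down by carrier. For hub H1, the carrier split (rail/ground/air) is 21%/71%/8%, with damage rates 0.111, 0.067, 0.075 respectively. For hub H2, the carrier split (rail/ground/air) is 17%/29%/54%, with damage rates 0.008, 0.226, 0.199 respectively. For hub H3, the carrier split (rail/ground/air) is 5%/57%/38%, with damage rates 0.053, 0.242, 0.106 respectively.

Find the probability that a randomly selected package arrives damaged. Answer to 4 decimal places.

0.1685

P(D|H1) = 0.21·0.111 + 0.71·0.067 + 0.08·0.075 = 0.02331 + 0.04757 + 0.006 = 0.07688
P(D|H2) = 0.17·0.008 + 0.29·0.226 + 0.54·0.199 = 0.00136 + 0.06554 + 0.10746 = 0.17436
P(D|H3) = 0.05·0.053 + 0.57·0.242 + 0.38·0.106 = 0.00265 + 0.13794 + 0.04028 = 0.18087
Then overall,
P(D) = 0.09·0.07688 + 0.46·0.17436 + 0.45·0.18087
      = 0.0069192 + 0.0802056 + 0.0813915 = 0.1685163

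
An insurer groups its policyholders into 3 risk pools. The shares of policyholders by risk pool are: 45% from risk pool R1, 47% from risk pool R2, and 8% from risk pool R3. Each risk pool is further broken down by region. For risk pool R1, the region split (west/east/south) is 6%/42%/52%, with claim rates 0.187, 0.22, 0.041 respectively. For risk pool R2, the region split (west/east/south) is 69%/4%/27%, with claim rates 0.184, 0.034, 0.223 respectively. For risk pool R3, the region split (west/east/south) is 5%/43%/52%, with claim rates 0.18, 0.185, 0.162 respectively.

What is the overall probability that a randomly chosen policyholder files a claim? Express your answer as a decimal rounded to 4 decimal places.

P(C|R1) = 0.06·0.187 + 0.42·0.22 + 0.52·0.041 = 0.01122 + 0.0924 + 0.02132 = 0.12494
P(C|R2) = 0.69·0.184 + 0.04·0.034 + 0.27·0.223 = 0.12696 + 0.00136 + 0.06021 = 0.18853
P(C|R3) = 0.05·0.18 + 0.43·0.185 + 0.52·0.162 = 0.009 + 0.07955 + 0.08424 = 0.17279
Then overall,
P(C) = 0.45·0.12494 + 0.47·0.18853 + 0.08·0.17279
      = 0.056223 + 0.0886091 + 0.0138232 = 0.1586553

P(C) ≈ 0.1587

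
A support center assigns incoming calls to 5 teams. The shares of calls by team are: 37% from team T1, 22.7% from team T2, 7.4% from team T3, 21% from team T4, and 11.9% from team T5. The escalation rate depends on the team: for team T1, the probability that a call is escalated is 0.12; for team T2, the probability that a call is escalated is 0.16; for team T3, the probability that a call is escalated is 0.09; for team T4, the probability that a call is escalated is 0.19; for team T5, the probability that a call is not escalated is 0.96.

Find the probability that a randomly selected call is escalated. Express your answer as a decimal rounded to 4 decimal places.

P(E) ≈ 0.1320

P(E|T5) = 1 − 0.96 = 0.04.
P(E) = P(E|T1)·P(T1) + P(E|T2)·P(T2) + P(E|T3)·P(T3) + P(E|T4)·P(T4) + P(E|T5)·P(T5)
      = 0.12·0.37 + 0.16·0.227 + 0.09·0.074 + 0.19·0.21 + 0.04·0.119
      = 0.0444 + 0.03632 + 0.00666 + 0.0399 + 0.00476 = 0.13204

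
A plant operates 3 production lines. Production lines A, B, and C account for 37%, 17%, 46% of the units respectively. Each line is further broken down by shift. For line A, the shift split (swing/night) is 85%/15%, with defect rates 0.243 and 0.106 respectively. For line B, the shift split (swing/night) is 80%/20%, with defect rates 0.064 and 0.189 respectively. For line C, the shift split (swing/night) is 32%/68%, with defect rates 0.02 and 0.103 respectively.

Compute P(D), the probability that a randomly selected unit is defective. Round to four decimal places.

P(D|A) = 0.85·0.243 + 0.15·0.106 = 0.20655 + 0.0159 = 0.22245
P(D|B) = 0.8·0.064 + 0.2·0.189 = 0.0512 + 0.0378 = 0.089
P(D|C) = 0.32·0.02 + 0.68·0.103 = 0.0064 + 0.07004 = 0.07644
Then overall,
P(D) = 0.37·0.22245 + 0.17·0.089 + 0.46·0.07644
      = 0.0823065 + 0.01513 + 0.0351624 = 0.1325989

P(D) ≈ 0.1326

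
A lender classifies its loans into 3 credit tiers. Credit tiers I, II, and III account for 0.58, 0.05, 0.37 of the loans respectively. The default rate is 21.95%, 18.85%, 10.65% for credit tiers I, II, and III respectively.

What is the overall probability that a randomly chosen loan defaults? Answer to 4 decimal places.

P(D) = P(D|I)·P(I) + P(D|II)·P(II) + P(D|III)·P(III)
      = 0.2195·0.58 + 0.1885·0.05 + 0.1065·0.37
      = 0.12731 + 0.009425 + 0.039405 = 0.17614

0.1761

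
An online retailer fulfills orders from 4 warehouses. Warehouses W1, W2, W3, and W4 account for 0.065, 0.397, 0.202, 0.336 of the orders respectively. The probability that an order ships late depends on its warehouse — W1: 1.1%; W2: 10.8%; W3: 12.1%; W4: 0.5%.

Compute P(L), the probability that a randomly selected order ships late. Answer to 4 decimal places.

0.0697

Summing over the partition,
P(L) = P(L|W1)·P(W1) + P(L|W2)·P(W2) + P(L|W3)·P(W3) + P(L|W4)·P(W4)
      = 0.011·0.065 + 0.108·0.397 + 0.121·0.202 + 0.005·0.336
      = 0.000715 + 0.042876 + 0.024442 + 0.00168 = 0.069713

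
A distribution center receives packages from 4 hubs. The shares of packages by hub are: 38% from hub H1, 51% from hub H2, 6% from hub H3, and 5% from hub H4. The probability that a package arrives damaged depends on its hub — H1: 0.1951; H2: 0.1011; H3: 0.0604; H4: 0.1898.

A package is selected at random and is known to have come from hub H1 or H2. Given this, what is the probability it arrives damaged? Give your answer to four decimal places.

0.1412

Let S = {H1, H2}.
P(S) = 0.38 + 0.51 = 0.89.
P(D ∩ S) = 0.1951·0.38 + 0.1011·0.51 = 0.074138 + 0.051561 = 0.125699.
P(D | S) = 0.125699 / 0.89 = 0.141235…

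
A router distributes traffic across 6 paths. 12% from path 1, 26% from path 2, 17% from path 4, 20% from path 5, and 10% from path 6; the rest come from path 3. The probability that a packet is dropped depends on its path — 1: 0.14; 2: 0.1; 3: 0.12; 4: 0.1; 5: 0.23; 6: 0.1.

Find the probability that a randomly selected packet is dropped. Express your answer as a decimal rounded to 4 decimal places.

P(3) = 1 − (0.12 + 0.26 + 0.17 + 0.2 + 0.1) = 0.15.
P(L) = P(L|1)·P(1) + P(L|2)·P(2) + P(L|3)·P(3) + P(L|4)·P(4) + P(L|5)·P(5) + P(L|6)·P(6)
      = 0.14·0.12 + 0.1·0.26 + 0.12·0.15 + 0.1·0.17 + 0.23·0.2 + 0.1·0.1
      = 0.0168 + 0.026 + 0.018 + 0.017 + 0.046 + 0.01 = 0.1338

P(L) ≈ 0.1338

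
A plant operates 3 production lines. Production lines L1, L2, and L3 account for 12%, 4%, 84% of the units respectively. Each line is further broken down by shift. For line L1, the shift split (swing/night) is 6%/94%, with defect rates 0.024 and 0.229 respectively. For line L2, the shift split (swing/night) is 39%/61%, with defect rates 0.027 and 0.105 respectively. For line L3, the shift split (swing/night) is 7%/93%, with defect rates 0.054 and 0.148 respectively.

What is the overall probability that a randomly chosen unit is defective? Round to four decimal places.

P(D) ≈ 0.1478

P(D|L1) = 0.06·0.024 + 0.94·0.229 = 0.00144 + 0.21526 = 0.2167
P(D|L2) = 0.39·0.027 + 0.61·0.105 = 0.01053 + 0.06405 = 0.07458
P(D|L3) = 0.07·0.054 + 0.93·0.148 = 0.00378 + 0.13764 = 0.14142
Then overall,
P(D) = 0.12·0.2167 + 0.04·0.07458 + 0.84·0.14142
      = 0.026004 + 0.0029832 + 0.1187928 = 0.14778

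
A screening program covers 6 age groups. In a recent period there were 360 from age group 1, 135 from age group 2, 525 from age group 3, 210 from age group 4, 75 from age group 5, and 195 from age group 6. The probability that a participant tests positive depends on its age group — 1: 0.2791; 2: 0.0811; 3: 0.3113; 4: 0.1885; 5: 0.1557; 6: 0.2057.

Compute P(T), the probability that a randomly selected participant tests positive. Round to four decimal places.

Total: 360 + 135 + 525 + 210 + 75 + 195 = 1500.
P(1) = 360/1500 = 0.24. P(2) = 135/1500 = 0.09. P(3) = 525/1500 = 0.35. P(4) = 210/1500 = 0.14. P(5) = 75/1500 = 0.05. P(6) = 195/1500 = 0.13.
P(T) = P(T|1)·P(1) + P(T|2)·P(2) + P(T|3)·P(3) + P(T|4)·P(4) + P(T|5)·P(5) + P(T|6)·P(6)
      = 0.2791·0.24 + 0.0811·0.09 + 0.3113·0.35 + 0.1885·0.14 + 0.1557·0.05 + 0.2057·0.13
      = 0.066984 + 0.007299 + 0.108955 + 0.02639 + 0.007785 + 0.026741 = 0.244154

P(T) ≈ 0.2442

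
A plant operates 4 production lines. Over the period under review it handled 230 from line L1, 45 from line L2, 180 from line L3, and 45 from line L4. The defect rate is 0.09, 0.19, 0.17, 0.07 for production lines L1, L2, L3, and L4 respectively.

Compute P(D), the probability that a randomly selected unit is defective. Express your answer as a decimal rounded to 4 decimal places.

0.1260

Total: 230 + 45 + 180 + 45 = 500.
P(L1) = 230/500 = 0.46. P(L2) = 45/500 = 0.09. P(L3) = 180/500 = 0.36. P(L4) = 45/500 = 0.09.
P(D) = P(D|L1)·P(L1) + P(D|L2)·P(L2) + P(D|L3)·P(L3) + P(D|L4)·P(L4)
      = 0.09·0.46 + 0.19·0.09 + 0.17·0.36 + 0.07·0.09
      = 0.0414 + 0.0171 + 0.0612 + 0.0063 = 0.126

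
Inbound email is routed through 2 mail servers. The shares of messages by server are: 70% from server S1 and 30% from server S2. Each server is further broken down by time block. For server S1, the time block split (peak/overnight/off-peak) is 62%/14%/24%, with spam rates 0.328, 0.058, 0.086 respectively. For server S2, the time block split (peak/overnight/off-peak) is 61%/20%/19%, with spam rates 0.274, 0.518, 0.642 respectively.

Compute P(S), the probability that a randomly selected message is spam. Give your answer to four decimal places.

P(S|S1) = 0.62·0.328 + 0.14·0.058 + 0.24·0.086 = 0.20336 + 0.00812 + 0.02064 = 0.23212
P(S|S2) = 0.61·0.274 + 0.2·0.518 + 0.19·0.642 = 0.16714 + 0.1036 + 0.12198 = 0.39272
By total probability over the outer partition,
P(S) = 0.7·0.23212 + 0.3·0.39272
      = 0.162484 + 0.117816 = 0.2803

0.2803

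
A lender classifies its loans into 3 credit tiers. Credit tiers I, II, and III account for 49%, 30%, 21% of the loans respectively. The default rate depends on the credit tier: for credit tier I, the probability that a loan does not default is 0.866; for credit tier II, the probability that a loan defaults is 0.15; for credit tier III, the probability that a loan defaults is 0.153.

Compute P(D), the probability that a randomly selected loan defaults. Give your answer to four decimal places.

P(D|I) = 1 − 0.866 = 0.134.
Summing over the partition,
P(D) = P(D|I)·P(I) + P(D|II)·P(II) + P(D|III)·P(III)
      = 0.134·0.49 + 0.15·0.3 + 0.153·0.21
      = 0.06566 + 0.045 + 0.03213 = 0.14279

0.1428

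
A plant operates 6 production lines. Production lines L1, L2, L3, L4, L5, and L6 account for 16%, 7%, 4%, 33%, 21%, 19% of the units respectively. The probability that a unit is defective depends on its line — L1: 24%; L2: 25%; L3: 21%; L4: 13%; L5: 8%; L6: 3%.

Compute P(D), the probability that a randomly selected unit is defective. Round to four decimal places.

Using total probability over the partition,
P(D) = P(D|L1)·P(L1) + P(D|L2)·P(L2) + P(D|L3)·P(L3) + P(D|L4)·P(L4) + P(D|L5)·P(L5) + P(D|L6)·P(L6)
      = 0.24·0.16 + 0.25·0.07 + 0.21·0.04 + 0.13·0.33 + 0.08·0.21 + 0.03·0.19
      = 0.0384 + 0.0175 + 0.0084 + 0.0429 + 0.0168 + 0.0057 = 0.1297

P(D) ≈ 0.1297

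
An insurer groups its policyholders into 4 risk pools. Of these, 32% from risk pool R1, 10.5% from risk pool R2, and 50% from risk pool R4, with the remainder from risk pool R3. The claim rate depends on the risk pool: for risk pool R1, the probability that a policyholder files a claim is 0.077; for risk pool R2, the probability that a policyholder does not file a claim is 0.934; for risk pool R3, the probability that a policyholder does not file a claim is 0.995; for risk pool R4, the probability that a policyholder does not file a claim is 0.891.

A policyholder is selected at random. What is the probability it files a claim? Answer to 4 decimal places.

0.0864

P(R3) = 1 − (0.32 + 0.105 + 0.5) = 0.075.
P(C|R2) = 1 − 0.934 = 0.066.
P(C|R3) = 1 − 0.995 = 0.005.
P(C|R4) = 1 − 0.891 = 0.109.
P(C) = P(C|R1)·P(R1) + P(C|R2)·P(R2) + P(C|R3)·P(R3) + P(C|R4)·P(R4)
      = 0.077·0.32 + 0.066·0.105 + 0.005·0.075 + 0.109·0.5
      = 0.02464 + 0.00693 + 0.000375 + 0.0545 = 0.086445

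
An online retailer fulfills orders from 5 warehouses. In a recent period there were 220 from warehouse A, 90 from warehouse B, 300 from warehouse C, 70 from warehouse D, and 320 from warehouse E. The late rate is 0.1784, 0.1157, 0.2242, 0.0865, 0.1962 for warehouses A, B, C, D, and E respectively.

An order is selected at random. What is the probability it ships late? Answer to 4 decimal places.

P(L) ≈ 0.1858

Total: 220 + 90 + 300 + 70 + 320 = 1000.
P(A) = 220/1000 = 0.22. P(B) = 90/1000 = 0.09. P(C) = 300/1000 = 0.3. P(D) = 70/1000 = 0.07. P(E) = 320/1000 = 0.32.
Using total probability over the partition,
P(L) = P(L|A)·P(A) + P(L|B)·P(B) + P(L|C)·P(C) + P(L|D)·P(D) + P(L|E)·P(E)
      = 0.1784·0.22 + 0.1157·0.09 + 0.2242·0.3 + 0.0865·0.07 + 0.1962·0.32
      = 0.039248 + 0.010413 + 0.06726 + 0.006055 + 0.062784 = 0.18576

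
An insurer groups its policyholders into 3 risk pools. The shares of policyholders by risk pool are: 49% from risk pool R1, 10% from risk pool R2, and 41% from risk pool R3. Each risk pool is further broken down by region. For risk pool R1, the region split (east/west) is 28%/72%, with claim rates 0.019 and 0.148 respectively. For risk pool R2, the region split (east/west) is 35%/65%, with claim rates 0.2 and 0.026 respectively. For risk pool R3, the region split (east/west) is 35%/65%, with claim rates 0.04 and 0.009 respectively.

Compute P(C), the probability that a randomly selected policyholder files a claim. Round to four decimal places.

P(C|R1) = 0.28·0.019 + 0.72·0.148 = 0.00532 + 0.10656 = 0.11188
P(C|R2) = 0.35·0.2 + 0.65·0.026 = 0.07 + 0.0169 = 0.0869
P(C|R3) = 0.35·0.04 + 0.65·0.009 = 0.014 + 0.00585 = 0.01985
Then overall,
P(C) = 0.49·0.11188 + 0.1·0.0869 + 0.41·0.01985
      = 0.0548212 + 0.00869 + 0.0081385 = 0.0716497

0.0716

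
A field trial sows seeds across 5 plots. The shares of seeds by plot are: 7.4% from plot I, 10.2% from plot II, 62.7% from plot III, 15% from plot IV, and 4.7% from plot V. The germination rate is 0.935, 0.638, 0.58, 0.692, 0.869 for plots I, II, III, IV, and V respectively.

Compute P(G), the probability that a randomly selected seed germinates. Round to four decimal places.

0.6426

P(G) = P(G|I)·P(I) + P(G|II)·P(II) + P(G|III)·P(III) + P(G|IV)·P(IV) + P(G|V)·P(V)
      = 0.935·0.074 + 0.638·0.102 + 0.58·0.627 + 0.692·0.15 + 0.869·0.047
      = 0.06919 + 0.065076 + 0.36366 + 0.1038 + 0.040843 = 0.642569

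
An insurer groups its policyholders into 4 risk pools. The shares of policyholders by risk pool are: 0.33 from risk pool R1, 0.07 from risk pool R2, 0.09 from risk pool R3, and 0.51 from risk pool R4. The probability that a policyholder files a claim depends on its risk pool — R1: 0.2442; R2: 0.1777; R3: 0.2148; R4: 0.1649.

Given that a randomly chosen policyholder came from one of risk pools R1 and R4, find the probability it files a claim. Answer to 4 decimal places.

P(C|S) ≈ 0.1961

Let S = {R1, R4}.
P(S) = 0.33 + 0.51 = 0.84.
P(C ∩ S) = 0.2442·0.33 + 0.1649·0.51 = 0.080586 + 0.084099 = 0.164685.
P(C | S) = 0.164685 / 0.84 = 0.196054…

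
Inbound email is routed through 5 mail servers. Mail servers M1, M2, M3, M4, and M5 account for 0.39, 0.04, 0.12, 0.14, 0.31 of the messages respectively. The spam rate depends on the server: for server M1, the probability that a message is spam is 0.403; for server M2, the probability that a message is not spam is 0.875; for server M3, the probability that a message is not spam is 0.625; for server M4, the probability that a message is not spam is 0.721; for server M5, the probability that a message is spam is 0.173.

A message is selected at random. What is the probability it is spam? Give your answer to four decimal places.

P(S|M2) = 1 − 0.875 = 0.125.
P(S|M3) = 1 − 0.625 = 0.375.
P(S|M4) = 1 − 0.721 = 0.279.
P(S) = P(S|M1)·P(M1) + P(S|M2)·P(M2) + P(S|M3)·P(M3) + P(S|M4)·P(M4) + P(S|M5)·P(M5)
      = 0.403·0.39 + 0.125·0.04 + 0.375·0.12 + 0.279·0.14 + 0.173·0.31
      = 0.15717 + 0.005 + 0.045 + 0.03906 + 0.05363 = 0.29986

0.2999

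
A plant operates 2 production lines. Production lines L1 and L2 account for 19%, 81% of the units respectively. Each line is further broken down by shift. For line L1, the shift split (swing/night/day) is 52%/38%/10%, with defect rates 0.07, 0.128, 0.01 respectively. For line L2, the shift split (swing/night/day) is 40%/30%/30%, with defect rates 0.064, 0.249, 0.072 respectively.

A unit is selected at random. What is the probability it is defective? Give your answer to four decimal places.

0.1151

P(D|L1) = 0.52·0.07 + 0.38·0.128 + 0.1·0.01 = 0.0364 + 0.04864 + 0.001 = 0.08604
P(D|L2) = 0.4·0.064 + 0.3·0.249 + 0.3·0.072 = 0.0256 + 0.0747 + 0.0216 = 0.1219
Then overall,
P(D) = 0.19·0.08604 + 0.81·0.1219
      = 0.0163476 + 0.098739 = 0.1150866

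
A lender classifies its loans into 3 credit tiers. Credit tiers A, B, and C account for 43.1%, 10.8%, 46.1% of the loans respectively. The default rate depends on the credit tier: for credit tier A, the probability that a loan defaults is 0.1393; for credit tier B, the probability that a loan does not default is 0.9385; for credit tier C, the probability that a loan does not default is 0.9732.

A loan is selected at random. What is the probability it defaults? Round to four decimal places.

P(D|B) = 1 − 0.9385 = 0.0615.
P(D|C) = 1 − 0.9732 = 0.0268.
Summing over the partition,
P(D) = P(D|A)·P(A) + P(D|B)·P(B) + P(D|C)·P(C)
      = 0.1393·0.431 + 0.0615·0.108 + 0.0268·0.461
      = 0.0600383 + 0.006642 + 0.0123548 = 0.0790351

0.0790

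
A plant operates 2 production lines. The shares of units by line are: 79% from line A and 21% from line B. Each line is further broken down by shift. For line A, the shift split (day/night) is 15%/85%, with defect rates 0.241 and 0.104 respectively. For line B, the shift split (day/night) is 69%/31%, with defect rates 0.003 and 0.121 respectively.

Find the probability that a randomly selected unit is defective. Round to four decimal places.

P(D|A) = 0.15·0.241 + 0.85·0.104 = 0.03615 + 0.0884 = 0.12455
P(D|B) = 0.69·0.003 + 0.31·0.121 = 0.00207 + 0.03751 = 0.03958
By total probability over the outer partition,
P(D) = 0.79·0.12455 + 0.21·0.03958
      = 0.0983945 + 0.0083118 = 0.1067063

0.1067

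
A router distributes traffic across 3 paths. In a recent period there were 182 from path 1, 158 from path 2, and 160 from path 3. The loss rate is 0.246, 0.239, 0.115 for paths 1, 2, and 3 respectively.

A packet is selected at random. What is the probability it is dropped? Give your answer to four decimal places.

P(L) ≈ 0.2019

Total: 182 + 158 + 160 = 500.
P(1) = 182/500 = 0.364. P(2) = 158/500 = 0.316. P(3) = 160/500 = 0.32.
P(L) = P(L|1)·P(1) + P(L|2)·P(2) + P(L|3)·P(3)
      = 0.246·0.364 + 0.239·0.316 + 0.115·0.32
      = 0.089544 + 0.075524 + 0.0368 = 0.201868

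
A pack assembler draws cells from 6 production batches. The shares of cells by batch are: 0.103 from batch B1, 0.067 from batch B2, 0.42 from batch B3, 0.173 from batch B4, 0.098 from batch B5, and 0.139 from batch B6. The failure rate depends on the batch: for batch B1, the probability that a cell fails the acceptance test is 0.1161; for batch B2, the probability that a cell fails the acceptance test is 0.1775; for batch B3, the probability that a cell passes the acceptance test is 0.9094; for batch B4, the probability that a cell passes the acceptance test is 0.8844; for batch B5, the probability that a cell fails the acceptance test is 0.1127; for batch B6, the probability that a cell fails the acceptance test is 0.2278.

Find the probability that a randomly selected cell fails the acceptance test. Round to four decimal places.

0.1246

P(F|B3) = 1 − 0.9094 = 0.0906.
P(F|B4) = 1 − 0.8844 = 0.1156.
P(F) = P(F|B1)·P(B1) + P(F|B2)·P(B2) + P(F|B3)·P(B3) + P(F|B4)·P(B4) + P(F|B5)·P(B5) + P(F|B6)·P(B6)
      = 0.1161·0.103 + 0.1775·0.067 + 0.0906·0.42 + 0.1156·0.173 + 0.1127·0.098 + 0.2278·0.139
      = 0.0119583 + 0.0118925 + 0.038052 + 0.0199988 + 0.0110446 + 0.0316642 = 0.1246104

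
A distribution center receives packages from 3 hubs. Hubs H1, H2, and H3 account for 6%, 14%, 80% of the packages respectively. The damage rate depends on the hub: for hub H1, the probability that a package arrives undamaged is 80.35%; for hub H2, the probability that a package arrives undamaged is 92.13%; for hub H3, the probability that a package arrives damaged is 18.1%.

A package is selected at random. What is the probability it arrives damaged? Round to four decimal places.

P(D|H1) = 1 − 0.8035 = 0.1965.
P(D|H2) = 1 − 0.9213 = 0.0787.
P(D) = P(D|H1)·P(H1) + P(D|H2)·P(H2) + P(D|H3)·P(H3)
      = 0.1965·0.06 + 0.0787·0.14 + 0.181·0.8
      = 0.01179 + 0.011018 + 0.1448 = 0.167608

0.1676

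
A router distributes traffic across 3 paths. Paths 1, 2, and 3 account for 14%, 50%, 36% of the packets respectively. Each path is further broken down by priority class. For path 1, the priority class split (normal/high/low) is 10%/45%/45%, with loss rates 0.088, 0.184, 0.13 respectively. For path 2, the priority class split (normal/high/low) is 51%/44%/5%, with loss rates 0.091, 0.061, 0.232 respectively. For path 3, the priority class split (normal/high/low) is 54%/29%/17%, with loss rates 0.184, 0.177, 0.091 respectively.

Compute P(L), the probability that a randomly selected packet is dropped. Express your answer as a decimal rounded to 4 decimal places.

P(L|1) = 0.1·0.088 + 0.45·0.184 + 0.45·0.13 = 0.0088 + 0.0828 + 0.0585 = 0.1501
P(L|2) = 0.51·0.091 + 0.44·0.061 + 0.05·0.232 = 0.04641 + 0.02684 + 0.0116 = 0.08485
P(L|3) = 0.54·0.184 + 0.29·0.177 + 0.17·0.091 = 0.09936 + 0.05133 + 0.01547 = 0.16616
Then overall,
P(L) = 0.14·0.1501 + 0.5·0.08485 + 0.36·0.16616
      = 0.021014 + 0.042425 + 0.0598176 = 0.1232566

0.1233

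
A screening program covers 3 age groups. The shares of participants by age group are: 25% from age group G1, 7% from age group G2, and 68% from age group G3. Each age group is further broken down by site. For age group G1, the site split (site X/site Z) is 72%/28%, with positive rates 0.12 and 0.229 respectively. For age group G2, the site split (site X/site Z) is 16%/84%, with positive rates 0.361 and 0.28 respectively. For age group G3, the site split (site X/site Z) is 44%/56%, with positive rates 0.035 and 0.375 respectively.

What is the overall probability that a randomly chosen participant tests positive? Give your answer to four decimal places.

P(T|G1) = 0.72·0.12 + 0.28·0.229 = 0.0864 + 0.06412 = 0.15052
P(T|G2) = 0.16·0.361 + 0.84·0.28 = 0.05776 + 0.2352 = 0.29296
P(T|G3) = 0.44·0.035 + 0.56·0.375 = 0.0154 + 0.21 = 0.2254
By total probability over the outer partition,
P(T) = 0.25·0.15052 + 0.07·0.29296 + 0.68·0.2254
      = 0.03763 + 0.0205072 + 0.153272 = 0.2114092

0.2114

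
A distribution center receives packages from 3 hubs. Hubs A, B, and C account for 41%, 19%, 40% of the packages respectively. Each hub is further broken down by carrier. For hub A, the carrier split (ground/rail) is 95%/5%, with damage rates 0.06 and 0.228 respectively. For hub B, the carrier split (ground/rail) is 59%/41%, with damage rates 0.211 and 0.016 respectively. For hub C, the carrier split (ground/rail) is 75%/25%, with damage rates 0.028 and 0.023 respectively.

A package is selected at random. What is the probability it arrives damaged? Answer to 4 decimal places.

P(D|A) = 0.95·0.06 + 0.05·0.228 = 0.057 + 0.0114 = 0.0684
P(D|B) = 0.59·0.211 + 0.41·0.016 = 0.12449 + 0.00656 = 0.13105
P(D|C) = 0.75·0.028 + 0.25·0.023 = 0.021 + 0.00575 = 0.02675
By total probability over the outer partition,
P(D) = 0.41·0.0684 + 0.19·0.13105 + 0.4·0.02675
      = 0.028044 + 0.0248995 + 0.0107 = 0.0636435

0.0636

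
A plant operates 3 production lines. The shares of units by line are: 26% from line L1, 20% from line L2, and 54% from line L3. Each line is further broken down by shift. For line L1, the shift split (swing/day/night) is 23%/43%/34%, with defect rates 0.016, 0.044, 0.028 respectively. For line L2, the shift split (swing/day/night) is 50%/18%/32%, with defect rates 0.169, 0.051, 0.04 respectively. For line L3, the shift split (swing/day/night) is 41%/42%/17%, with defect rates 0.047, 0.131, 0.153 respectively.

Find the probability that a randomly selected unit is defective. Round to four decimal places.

P(D|L1) = 0.23·0.016 + 0.43·0.044 + 0.34·0.028 = 0.00368 + 0.01892 + 0.00952 = 0.03212
P(D|L2) = 0.5·0.169 + 0.18·0.051 + 0.32·0.04 = 0.0845 + 0.00918 + 0.0128 = 0.10648
P(D|L3) = 0.41·0.047 + 0.42·0.131 + 0.17·0.153 = 0.01927 + 0.05502 + 0.02601 = 0.1003
By total probability over the outer partition,
P(D) = 0.26·0.03212 + 0.2·0.10648 + 0.54·0.1003
      = 0.0083512 + 0.021296 + 0.054162 = 0.0838092

P(D) ≈ 0.0838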